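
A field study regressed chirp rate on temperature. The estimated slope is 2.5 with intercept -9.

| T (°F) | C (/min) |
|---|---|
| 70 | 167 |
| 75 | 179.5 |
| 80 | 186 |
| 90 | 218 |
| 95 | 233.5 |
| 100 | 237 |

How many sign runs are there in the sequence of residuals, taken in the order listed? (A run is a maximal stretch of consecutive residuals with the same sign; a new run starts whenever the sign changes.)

T=70: Ĉ = -9 + 2.5·70 = 166; e = 167 − 166 = 1
T=75: Ĉ = -9 + 2.5·75 = 178.5; e = 179.5 − 178.5 = 1
T=80: Ĉ = -9 + 2.5·80 = 191; e = 186 − 191 = -5
T=90: Ĉ = -9 + 2.5·90 = 216; e = 218 − 216 = 2
T=95: Ĉ = -9 + 2.5·95 = 228.5; e = 233.5 − 228.5 = 5
T=100: Ĉ = -9 + 2.5·100 = 241; e = 237 − 241 = -4
Signs: + + − + + −
Runs: +×2, −×1, +×2, −×1 → 4

4 runs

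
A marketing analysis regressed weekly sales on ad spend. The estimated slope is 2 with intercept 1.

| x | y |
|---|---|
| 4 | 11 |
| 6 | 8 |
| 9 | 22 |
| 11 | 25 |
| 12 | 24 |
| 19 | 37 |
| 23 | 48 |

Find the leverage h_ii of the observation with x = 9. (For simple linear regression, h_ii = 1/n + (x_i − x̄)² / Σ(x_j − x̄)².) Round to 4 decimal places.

h = 0.1750

x̄ = (4 + 6 + 9 + 11 + 12 + 19 + 23)/7 = 12
Σ(x − x̄)² = 64 + 36 + 9 + 1 + 0 + 49 + 121 = 280
h = 1/7 + (-3)²/280 = 0.142857 + 0.0321429 = 0.1750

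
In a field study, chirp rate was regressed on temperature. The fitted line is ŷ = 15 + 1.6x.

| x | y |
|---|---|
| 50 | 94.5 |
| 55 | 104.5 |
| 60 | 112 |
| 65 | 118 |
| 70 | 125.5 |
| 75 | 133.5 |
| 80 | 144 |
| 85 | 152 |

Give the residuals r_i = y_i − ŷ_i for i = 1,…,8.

-0.5, 1.5, 1, -1, -1.5, -1.5, 1, 1

x=50: ŷ = 15 + 1.6·50 = 95; r = 94.5 − 95 = -0.5
x=55: ŷ = 15 + 1.6·55 = 103; r = 104.5 − 103 = 1.5
x=60: ŷ = 15 + 1.6·60 = 111; r = 112 − 111 = 1
x=65: ŷ = 15 + 1.6·65 = 119; r = 118 − 119 = -1
x=70: ŷ = 15 + 1.6·70 = 127; r = 125.5 − 127 = -1.5
x=75: ŷ = 15 + 1.6·75 = 135; r = 133.5 − 135 = -1.5
x=80: ŷ = 15 + 1.6·80 = 143; r = 144 − 143 = 1
x=85: ŷ = 15 + 1.6·85 = 151; r = 152 − 151 = 1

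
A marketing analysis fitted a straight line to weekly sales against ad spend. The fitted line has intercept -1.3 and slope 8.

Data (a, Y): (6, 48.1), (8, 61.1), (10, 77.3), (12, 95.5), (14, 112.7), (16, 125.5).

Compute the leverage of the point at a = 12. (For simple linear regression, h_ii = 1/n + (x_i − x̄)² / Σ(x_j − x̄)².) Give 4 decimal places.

h = 0.1810

ā = (6 + 8 + 10 + 12 + 14 + 16)/6 = 11
Σ(a − ā)² = 25 + 9 + 1 + 1 + 9 + 25 = 70
h = 1/6 + (1)²/70 = 0.166667 + 0.0142857 = 0.1810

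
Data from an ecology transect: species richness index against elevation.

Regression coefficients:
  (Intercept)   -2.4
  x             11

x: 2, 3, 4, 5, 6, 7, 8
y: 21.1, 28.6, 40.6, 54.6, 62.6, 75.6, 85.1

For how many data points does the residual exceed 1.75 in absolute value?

x=2: ŷ = -2.4 + 11·2 = 19.6; e = 21.1 − 19.6 = 1.5
x=3: ŷ = -2.4 + 11·3 = 30.6; e = 28.6 − 30.6 = -2
x=4: ŷ = -2.4 + 11·4 = 41.6; e = 40.6 − 41.6 = -1
x=5: ŷ = -2.4 + 11·5 = 52.6; e = 54.6 − 52.6 = 2
x=6: ŷ = -2.4 + 11·6 = 63.6; e = 62.6 − 63.6 = -1
x=7: ŷ = -2.4 + 11·7 = 74.6; e = 75.6 − 74.6 = 1
x=8: ŷ = -2.4 + 11·8 = 85.6; e = 85.1 − 85.6 = -0.5
|e| > 1.75: x=3 (|e|=2), x=5 (|e|=2) → 2

2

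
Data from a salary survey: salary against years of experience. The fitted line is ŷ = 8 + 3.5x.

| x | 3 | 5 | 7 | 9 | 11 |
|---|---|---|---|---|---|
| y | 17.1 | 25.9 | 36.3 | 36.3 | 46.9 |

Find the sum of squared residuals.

SSE = 26.96

x=3: ŷ = 8 + 3.5·3 = 18.5; r = 17.1 − 18.5 = -1.4
x=5: ŷ = 8 + 3.5·5 = 25.5; r = 25.9 − 25.5 = 0.4
x=7: ŷ = 8 + 3.5·7 = 32.5; r = 36.3 − 32.5 = 3.8
x=9: ŷ = 8 + 3.5·9 = 39.5; r = 36.3 − 39.5 = -3.2
x=11: ŷ = 8 + 3.5·11 = 46.5; r = 46.9 − 46.5 = 0.4
SSE = 1.96 + 0.16 + 14.44 + 10.24 + 0.16 = 26.96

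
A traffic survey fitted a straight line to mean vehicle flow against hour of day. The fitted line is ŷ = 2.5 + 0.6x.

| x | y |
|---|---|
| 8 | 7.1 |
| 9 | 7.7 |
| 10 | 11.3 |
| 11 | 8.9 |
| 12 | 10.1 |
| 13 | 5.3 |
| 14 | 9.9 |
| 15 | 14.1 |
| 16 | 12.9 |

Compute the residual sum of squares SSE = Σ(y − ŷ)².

SSE = 41.52

x=8: ŷ = 2.5 + 0.6·8 = 7.3; r = 7.1 − 7.3 = -0.2
x=9: ŷ = 2.5 + 0.6·9 = 7.9; r = 7.7 − 7.9 = -0.2
x=10: ŷ = 2.5 + 0.6·10 = 8.5; r = 11.3 − 8.5 = 2.8
x=11: ŷ = 2.5 + 0.6·11 = 9.1; r = 8.9 − 9.1 = -0.2
x=12: ŷ = 2.5 + 0.6·12 = 9.7; r = 10.1 − 9.7 = 0.4
x=13: ŷ = 2.5 + 0.6·13 = 10.3; r = 5.3 − 10.3 = -5
x=14: ŷ = 2.5 + 0.6·14 = 10.9; r = 9.9 − 10.9 = -1
x=15: ŷ = 2.5 + 0.6·15 = 11.5; r = 14.1 − 11.5 = 2.6
x=16: ŷ = 2.5 + 0.6·16 = 12.1; r = 12.9 − 12.1 = 0.8
SSE = 0.04 + 0.04 + 7.84 + 0.04 + 0.16 + 25 + 1 + 6.76 + 0.64 = 41.52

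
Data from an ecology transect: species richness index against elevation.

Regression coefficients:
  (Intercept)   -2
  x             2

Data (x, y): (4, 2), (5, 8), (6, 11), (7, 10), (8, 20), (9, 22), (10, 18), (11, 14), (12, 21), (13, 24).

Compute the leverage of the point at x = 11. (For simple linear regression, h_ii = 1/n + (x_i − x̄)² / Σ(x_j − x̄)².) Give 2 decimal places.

x̄ = (4 + 5 + 6 + 7 + 8 + 9 + 10 + 11 + 12 + 13)/10 = 8.5
Σ(x − x̄)² = 20.25 + 12.25 + 6.25 + 2.25 + 0.25 + 0.25 + 2.25 + 6.25 + 12.25 + 20.25 = 82.5
h = 1/10 + (2.5)²/82.5 = 0.1 + 0.0757576 = 0.18

h = 0.18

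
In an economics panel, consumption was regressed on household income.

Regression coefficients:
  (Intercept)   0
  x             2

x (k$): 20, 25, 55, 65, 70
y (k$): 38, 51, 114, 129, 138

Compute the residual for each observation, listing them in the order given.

x=20: ŷ = 2·20 = 40; e = 38 − 40 = -2
x=25: ŷ = 2·25 = 50; e = 51 − 50 = 1
x=55: ŷ = 2·55 = 110; e = 114 − 110 = 4
x=65: ŷ = 2·65 = 130; e = 129 − 130 = -1
x=70: ŷ = 2·70 = 140; e = 138 − 140 = -2

-2, 1, 4, -1, -2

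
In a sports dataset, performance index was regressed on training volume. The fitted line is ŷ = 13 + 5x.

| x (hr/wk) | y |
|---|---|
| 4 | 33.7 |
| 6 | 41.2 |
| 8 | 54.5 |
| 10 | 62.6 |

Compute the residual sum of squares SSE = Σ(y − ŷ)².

SSE = 6.14

x=4: ŷ = 13 + 5·4 = 33; e = 33.7 − 33 = 0.7
x=6: ŷ = 13 + 5·6 = 43; e = 41.2 − 43 = -1.8
x=8: ŷ = 13 + 5·8 = 53; e = 54.5 − 53 = 1.5
x=10: ŷ = 13 + 5·10 = 63; e = 62.6 − 63 = -0.4
SSE = 0.49 + 3.24 + 2.25 + 0.16 = 6.14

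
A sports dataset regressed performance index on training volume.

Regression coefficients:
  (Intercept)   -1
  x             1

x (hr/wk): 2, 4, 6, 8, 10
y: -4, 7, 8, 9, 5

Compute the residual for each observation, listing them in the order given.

-5, 4, 3, 2, -4

x=2: ŷ = -1 + 2 = 1; e = -4 − 1 = -5
x=4: ŷ = -1 + 4 = 3; e = 7 − 3 = 4
x=6: ŷ = -1 + 6 = 5; e = 8 − 5 = 3
x=8: ŷ = -1 + 8 = 7; e = 9 − 7 = 2
x=10: ŷ = -1 + 10 = 9; e = 5 − 9 = -4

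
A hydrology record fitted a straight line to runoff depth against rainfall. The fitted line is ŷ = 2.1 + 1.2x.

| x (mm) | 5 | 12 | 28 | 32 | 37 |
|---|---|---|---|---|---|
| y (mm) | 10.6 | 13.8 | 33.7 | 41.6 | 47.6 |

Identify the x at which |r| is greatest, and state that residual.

x = 12, r = -2.7

x=5: ŷ = 2.1 + 1.2·5 = 8.1; r = 10.6 − 8.1 = 2.5
x=12: ŷ = 2.1 + 1.2·12 = 16.5; r = 13.8 − 16.5 = -2.7
x=28: ŷ = 2.1 + 1.2·28 = 35.7; r = 33.7 − 35.7 = -2
x=32: ŷ = 2.1 + 1.2·32 = 40.5; r = 41.6 − 40.5 = 1.1
x=37: ŷ = 2.1 + 1.2·37 = 46.5; r = 47.6 − 46.5 = 1.1
Largest |r| is 2.7 at x = 12, residual -2.7.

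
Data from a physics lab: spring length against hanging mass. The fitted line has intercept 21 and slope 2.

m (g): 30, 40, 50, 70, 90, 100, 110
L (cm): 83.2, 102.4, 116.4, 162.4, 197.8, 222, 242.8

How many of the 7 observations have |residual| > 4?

1

m=30: ŷ = 21 + 2·30 = 81; e = 83.2 − 81 = 2.2
m=40: ŷ = 21 + 2·40 = 101; e = 102.4 − 101 = 1.4
m=50: ŷ = 21 + 2·50 = 121; e = 116.4 − 121 = -4.6
m=70: ŷ = 21 + 2·70 = 161; e = 162.4 − 161 = 1.4
m=90: ŷ = 21 + 2·90 = 201; e = 197.8 − 201 = -3.2
m=100: ŷ = 21 + 2·100 = 221; e = 222 − 221 = 1
m=110: ŷ = 21 + 2·110 = 241; e = 242.8 − 241 = 1.8
|e| > 4: m=50 (|e|=4.6) → 1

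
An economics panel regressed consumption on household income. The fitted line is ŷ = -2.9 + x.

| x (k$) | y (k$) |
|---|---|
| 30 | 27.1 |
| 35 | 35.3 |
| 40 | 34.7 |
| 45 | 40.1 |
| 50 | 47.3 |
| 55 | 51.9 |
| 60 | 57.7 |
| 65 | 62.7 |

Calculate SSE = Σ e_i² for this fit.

x=30: ŷ = -2.9 + 30 = 27.1; e = 27.1 − 27.1 = 0
x=35: ŷ = -2.9 + 35 = 32.1; e = 35.3 − 32.1 = 3.2
x=40: ŷ = -2.9 + 40 = 37.1; e = 34.7 − 37.1 = -2.4
x=45: ŷ = -2.9 + 45 = 42.1; e = 40.1 − 42.1 = -2
x=50: ŷ = -2.9 + 50 = 47.1; e = 47.3 − 47.1 = 0.2
x=55: ŷ = -2.9 + 55 = 52.1; e = 51.9 − 52.1 = -0.2
x=60: ŷ = -2.9 + 60 = 57.1; e = 57.7 − 57.1 = 0.6
x=65: ŷ = -2.9 + 65 = 62.1; e = 62.7 − 62.1 = 0.6
SSE = 0 + 10.24 + 5.76 + 4 + 0.04 + 0.04 + 0.36 + 0.36 = 20.8

SSE = 20.8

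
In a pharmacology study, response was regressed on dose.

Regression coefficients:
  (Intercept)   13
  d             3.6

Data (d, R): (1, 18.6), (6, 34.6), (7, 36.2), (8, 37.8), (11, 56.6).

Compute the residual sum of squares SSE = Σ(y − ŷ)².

d=1: R̂ = 13 + 3.6·1 = 16.6; e = 18.6 − 16.6 = 2
d=6: R̂ = 13 + 3.6·6 = 34.6; e = 34.6 − 34.6 = 0
d=7: R̂ = 13 + 3.6·7 = 38.2; e = 36.2 − 38.2 = -2
d=8: R̂ = 13 + 3.6·8 = 41.8; e = 37.8 − 41.8 = -4
d=11: R̂ = 13 + 3.6·11 = 52.6; e = 56.6 − 52.6 = 4
SSE = 4 + 0 + 4 + 16 + 16 = 40

SSE = 40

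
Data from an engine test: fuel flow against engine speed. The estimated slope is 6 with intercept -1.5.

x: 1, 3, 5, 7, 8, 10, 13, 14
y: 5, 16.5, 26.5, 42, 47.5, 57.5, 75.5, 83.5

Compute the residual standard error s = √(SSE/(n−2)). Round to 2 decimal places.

s = 1.32

x=1: ŷ = -1.5 + 6·1 = 4.5; e = 5 − 4.5 = 0.5
x=3: ŷ = -1.5 + 6·3 = 16.5; e = 16.5 − 16.5 = 0
x=5: ŷ = -1.5 + 6·5 = 28.5; e = 26.5 − 28.5 = -2
x=7: ŷ = -1.5 + 6·7 = 40.5; e = 42 − 40.5 = 1.5
x=8: ŷ = -1.5 + 6·8 = 46.5; e = 47.5 − 46.5 = 1
x=10: ŷ = -1.5 + 6·10 = 58.5; e = 57.5 − 58.5 = -1
x=13: ŷ = -1.5 + 6·13 = 76.5; e = 75.5 − 76.5 = -1
x=14: ŷ = -1.5 + 6·14 = 82.5; e = 83.5 − 82.5 = 1
SSE = 0.25 + 0 + 4 + 2.25 + 1 + 1 + 1 + 1 = 10.5
s = √(10.5/6) = √1.75 ≈ 1.32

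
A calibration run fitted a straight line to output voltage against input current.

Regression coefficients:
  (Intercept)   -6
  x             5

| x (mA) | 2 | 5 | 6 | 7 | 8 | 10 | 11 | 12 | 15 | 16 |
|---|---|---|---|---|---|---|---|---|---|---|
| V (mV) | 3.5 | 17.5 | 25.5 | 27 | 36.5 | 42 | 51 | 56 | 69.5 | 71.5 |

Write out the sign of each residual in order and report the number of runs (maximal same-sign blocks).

x=2: ŷ = -6 + 5·2 = 4; r = 3.5 − 4 = -0.5
x=5: ŷ = -6 + 5·5 = 19; r = 17.5 − 19 = -1.5
x=6: ŷ = -6 + 5·6 = 24; r = 25.5 − 24 = 1.5
x=7: ŷ = -6 + 5·7 = 29; r = 27 − 29 = -2
x=8: ŷ = -6 + 5·8 = 34; r = 36.5 − 34 = 2.5
x=10: ŷ = -6 + 5·10 = 44; r = 42 − 44 = -2
x=11: ŷ = -6 + 5·11 = 49; r = 51 − 49 = 2
x=12: ŷ = -6 + 5·12 = 54; r = 56 − 54 = 2
x=15: ŷ = -6 + 5·15 = 69; r = 69.5 − 69 = 0.5
x=16: ŷ = -6 + 5·16 = 74; r = 71.5 − 74 = -2.5
Signs: − − + − + − + + + −
Runs: −×2, +×1, −×1, +×1, −×1, +×3, −×1 → 7

7 runs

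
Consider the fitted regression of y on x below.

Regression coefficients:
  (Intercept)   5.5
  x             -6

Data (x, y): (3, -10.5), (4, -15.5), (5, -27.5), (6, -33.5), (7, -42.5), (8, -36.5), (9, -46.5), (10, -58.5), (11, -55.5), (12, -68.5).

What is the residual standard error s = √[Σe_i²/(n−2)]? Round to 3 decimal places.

x=3: ŷ = 5.5 − 6·3 = -12.5; e = -10.5 − (-12.5) = 2
x=4: ŷ = 5.5 − 6·4 = -18.5; e = -15.5 − (-18.5) = 3
x=5: ŷ = 5.5 − 6·5 = -24.5; e = -27.5 − (-24.5) = -3
x=6: ŷ = 5.5 − 6·6 = -30.5; e = -33.5 − (-30.5) = -3
x=7: ŷ = 5.5 − 6·7 = -36.5; e = -42.5 − (-36.5) = -6
x=8: ŷ = 5.5 − 6·8 = -42.5; e = -36.5 − (-42.5) = 6
x=9: ŷ = 5.5 − 6·9 = -48.5; e = -46.5 − (-48.5) = 2
x=10: ŷ = 5.5 − 6·10 = -54.5; e = -58.5 − (-54.5) = -4
x=11: ŷ = 5.5 − 6·11 = -60.5; e = -55.5 − (-60.5) = 5
x=12: ŷ = 5.5 − 6·12 = -66.5; e = -68.5 − (-66.5) = -2
SSE = 4 + 9 + 9 + 9 + 36 + 36 + 4 + 16 + 25 + 4 = 152
s = √(152/8) = √19 ≈ 4.359

s = 4.359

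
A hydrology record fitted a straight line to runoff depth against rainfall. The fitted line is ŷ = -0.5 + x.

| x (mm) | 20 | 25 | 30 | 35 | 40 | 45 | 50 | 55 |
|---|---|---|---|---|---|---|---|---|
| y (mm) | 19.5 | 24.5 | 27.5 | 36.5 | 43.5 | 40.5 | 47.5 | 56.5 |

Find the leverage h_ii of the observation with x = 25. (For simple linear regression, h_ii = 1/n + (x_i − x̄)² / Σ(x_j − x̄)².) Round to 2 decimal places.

x̄ = (20 + 25 + 30 + 35 + 40 + 45 + 50 + 55)/8 = 37.5
Σ(x − x̄)² = 306.25 + 156.25 + 56.25 + 6.25 + 6.25 + 56.25 + 156.25 + 306.25 = 1050
h = 1/8 + (-12.5)²/1050 = 0.125 + 0.14881 = 0.27

h = 0.27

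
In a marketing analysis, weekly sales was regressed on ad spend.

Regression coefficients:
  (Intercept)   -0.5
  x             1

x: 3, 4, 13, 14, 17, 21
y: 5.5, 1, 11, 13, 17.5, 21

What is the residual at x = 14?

e = -0.5

ŷ = -0.5 + 14 = 13.5
e = 13 − 13.5 = -0.5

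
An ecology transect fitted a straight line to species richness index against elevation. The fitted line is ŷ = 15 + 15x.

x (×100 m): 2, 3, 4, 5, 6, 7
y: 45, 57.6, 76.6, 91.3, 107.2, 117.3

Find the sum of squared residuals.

x=2: ŷ = 15 + 15·2 = 45; r = 45 − 45 = 0
x=3: ŷ = 15 + 15·3 = 60; r = 57.6 − 60 = -2.4
x=4: ŷ = 15 + 15·4 = 75; r = 76.6 − 75 = 1.6
x=5: ŷ = 15 + 15·5 = 90; r = 91.3 − 90 = 1.3
x=6: ŷ = 15 + 15·6 = 105; r = 107.2 − 105 = 2.2
x=7: ŷ = 15 + 15·7 = 120; r = 117.3 − 120 = -2.7
SSE = 0 + 5.76 + 2.56 + 1.69 + 4.84 + 7.29 = 22.14

SSE = 22.14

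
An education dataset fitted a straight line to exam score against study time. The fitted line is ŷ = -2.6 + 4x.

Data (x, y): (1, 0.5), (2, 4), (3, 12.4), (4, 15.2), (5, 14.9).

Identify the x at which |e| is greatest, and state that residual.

x = 3, e = 3

x=1: ŷ = -2.6 + 4·1 = 1.4; e = 0.5 − 1.4 = -0.9
x=2: ŷ = -2.6 + 4·2 = 5.4; e = 4 − 5.4 = -1.4
x=3: ŷ = -2.6 + 4·3 = 9.4; e = 12.4 − 9.4 = 3
x=4: ŷ = -2.6 + 4·4 = 13.4; e = 15.2 − 13.4 = 1.8
x=5: ŷ = -2.6 + 4·5 = 17.4; e = 14.9 − 17.4 = -2.5
Largest |e| is 3 at x = 3, residual 3.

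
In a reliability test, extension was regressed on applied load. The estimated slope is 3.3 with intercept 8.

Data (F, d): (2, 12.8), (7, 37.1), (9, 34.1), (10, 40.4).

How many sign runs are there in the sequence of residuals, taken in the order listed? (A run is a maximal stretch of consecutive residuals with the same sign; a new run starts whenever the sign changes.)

F=2: d̂ = 8 + 3.3·2 = 14.6; r = 12.8 − 14.6 = -1.8
F=7: d̂ = 8 + 3.3·7 = 31.1; r = 37.1 − 31.1 = 6
F=9: d̂ = 8 + 3.3·9 = 37.7; r = 34.1 − 37.7 = -3.6
F=10: d̂ = 8 + 3.3·10 = 41; r = 40.4 − 41 = -0.6
Signs: − + − −
Runs: −×1, +×1, −×2 → 3

3 runs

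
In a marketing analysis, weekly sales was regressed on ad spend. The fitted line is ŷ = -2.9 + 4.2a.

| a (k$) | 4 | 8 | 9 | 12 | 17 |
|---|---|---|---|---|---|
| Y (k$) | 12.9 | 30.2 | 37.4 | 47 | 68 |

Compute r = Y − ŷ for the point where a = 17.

ŷ = -2.9 + 4.2·17 = 68.5
r = 68 − 68.5 = -0.5

r = -0.5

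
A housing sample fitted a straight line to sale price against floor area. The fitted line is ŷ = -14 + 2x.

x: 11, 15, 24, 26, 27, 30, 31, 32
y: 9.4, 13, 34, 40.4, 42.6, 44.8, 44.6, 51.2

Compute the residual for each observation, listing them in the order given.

x=11: ŷ = -14 + 2·11 = 8; r = 9.4 − 8 = 1.4
x=15: ŷ = -14 + 2·15 = 16; r = 13 − 16 = -3
x=24: ŷ = -14 + 2·24 = 34; r = 34 − 34 = 0
x=26: ŷ = -14 + 2·26 = 38; r = 40.4 − 38 = 2.4
x=27: ŷ = -14 + 2·27 = 40; r = 42.6 − 40 = 2.6
x=30: ŷ = -14 + 2·30 = 46; r = 44.8 − 46 = -1.2
x=31: ŷ = -14 + 2·31 = 48; r = 44.6 − 48 = -3.4
x=32: ŷ = -14 + 2·32 = 50; r = 51.2 − 50 = 1.2

1.4, -3, 0, 2.4, 2.6, -1.2, -3.4, 1.2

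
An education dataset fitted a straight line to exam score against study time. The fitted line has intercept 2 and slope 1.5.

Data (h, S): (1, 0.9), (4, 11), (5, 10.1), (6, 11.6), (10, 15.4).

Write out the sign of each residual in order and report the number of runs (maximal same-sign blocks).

3 runs

h=1: ŷ = 2 + 1.5·1 = 3.5; r = 0.9 − 3.5 = -2.6
h=4: ŷ = 2 + 1.5·4 = 8; r = 11 − 8 = 3
h=5: ŷ = 2 + 1.5·5 = 9.5; r = 10.1 − 9.5 = 0.6
h=6: ŷ = 2 + 1.5·6 = 11; r = 11.6 − 11 = 0.6
h=10: ŷ = 2 + 1.5·10 = 17; r = 15.4 − 17 = -1.6
Signs: − + + + −
Runs: −×1, +×3, −×1 → 3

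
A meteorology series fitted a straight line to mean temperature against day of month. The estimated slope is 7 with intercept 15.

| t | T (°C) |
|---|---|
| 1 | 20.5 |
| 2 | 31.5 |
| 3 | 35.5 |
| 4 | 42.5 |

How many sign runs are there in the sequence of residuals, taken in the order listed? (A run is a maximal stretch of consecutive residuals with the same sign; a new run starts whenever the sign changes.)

3 runs

t=1: ŷ = 15 + 7·1 = 22; e = 20.5 − 22 = -1.5
t=2: ŷ = 15 + 7·2 = 29; e = 31.5 − 29 = 2.5
t=3: ŷ = 15 + 7·3 = 36; e = 35.5 − 36 = -0.5
t=4: ŷ = 15 + 7·4 = 43; e = 42.5 − 43 = -0.5
Signs: − + − −
Runs: −×1, +×1, −×2 → 3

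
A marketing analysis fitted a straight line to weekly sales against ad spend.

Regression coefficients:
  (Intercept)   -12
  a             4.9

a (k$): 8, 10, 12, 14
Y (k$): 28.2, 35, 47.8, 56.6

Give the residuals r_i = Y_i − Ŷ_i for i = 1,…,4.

1, -2, 1, 0

a=8: Ŷ = -12 + 4.9·8 = 27.2; r = 28.2 − 27.2 = 1
a=10: Ŷ = -12 + 4.9·10 = 37; r = 35 − 37 = -2
a=12: Ŷ = -12 + 4.9·12 = 46.8; r = 47.8 − 46.8 = 1
a=14: Ŷ = -12 + 4.9·14 = 56.6; r = 56.6 − 56.6 = 0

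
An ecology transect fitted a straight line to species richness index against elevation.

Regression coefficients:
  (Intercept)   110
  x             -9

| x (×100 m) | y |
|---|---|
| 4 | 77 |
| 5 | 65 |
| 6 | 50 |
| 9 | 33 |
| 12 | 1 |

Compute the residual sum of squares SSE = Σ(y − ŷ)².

SSE = 62

x=4: ŷ = 110 − 9·4 = 74; e = 77 − 74 = 3
x=5: ŷ = 110 − 9·5 = 65; e = 65 − 65 = 0
x=6: ŷ = 110 − 9·6 = 56; e = 50 − 56 = -6
x=9: ŷ = 110 − 9·9 = 29; e = 33 − 29 = 4
x=12: ŷ = 110 − 9·12 = 2; e = 1 − 2 = -1
SSE = 9 + 0 + 36 + 16 + 1 = 62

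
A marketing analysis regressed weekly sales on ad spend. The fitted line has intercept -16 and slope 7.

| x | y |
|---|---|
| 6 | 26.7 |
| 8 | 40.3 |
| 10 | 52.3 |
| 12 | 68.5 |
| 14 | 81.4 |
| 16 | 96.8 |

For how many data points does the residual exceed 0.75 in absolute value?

2

x=6: ŷ = -16 + 7·6 = 26; r = 26.7 − 26 = 0.7
x=8: ŷ = -16 + 7·8 = 40; r = 40.3 − 40 = 0.3
x=10: ŷ = -16 + 7·10 = 54; r = 52.3 − 54 = -1.7
x=12: ŷ = -16 + 7·12 = 68; r = 68.5 − 68 = 0.5
x=14: ŷ = -16 + 7·14 = 82; r = 81.4 − 82 = -0.6
x=16: ŷ = -16 + 7·16 = 96; r = 96.8 − 96 = 0.8
|r| > 0.75: x=10 (|r|=1.7), x=16 (|r|=0.8) → 2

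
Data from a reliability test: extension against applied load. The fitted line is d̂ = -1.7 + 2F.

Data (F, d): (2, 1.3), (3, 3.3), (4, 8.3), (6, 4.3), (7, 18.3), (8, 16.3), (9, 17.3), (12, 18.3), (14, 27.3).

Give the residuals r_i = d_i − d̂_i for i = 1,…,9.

-1, -1, 2, -6, 6, 2, 1, -4, 1

F=2: d̂ = -1.7 + 2·2 = 2.3; r = 1.3 − 2.3 = -1
F=3: d̂ = -1.7 + 2·3 = 4.3; r = 3.3 − 4.3 = -1
F=4: d̂ = -1.7 + 2·4 = 6.3; r = 8.3 − 6.3 = 2
F=6: d̂ = -1.7 + 2·6 = 10.3; r = 4.3 − 10.3 = -6
F=7: d̂ = -1.7 + 2·7 = 12.3; r = 18.3 − 12.3 = 6
F=8: d̂ = -1.7 + 2·8 = 14.3; r = 16.3 − 14.3 = 2
F=9: d̂ = -1.7 + 2·9 = 16.3; r = 17.3 − 16.3 = 1
F=12: d̂ = -1.7 + 2·12 = 22.3; r = 18.3 − 22.3 = -4
F=14: d̂ = -1.7 + 2·14 = 26.3; r = 27.3 − 26.3 = 1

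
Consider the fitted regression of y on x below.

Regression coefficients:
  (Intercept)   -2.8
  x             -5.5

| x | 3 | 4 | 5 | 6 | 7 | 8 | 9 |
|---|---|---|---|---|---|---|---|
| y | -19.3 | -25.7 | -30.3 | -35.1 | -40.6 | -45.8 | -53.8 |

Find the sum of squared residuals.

SSE = 5.04

x=3: ŷ = -2.8 − 5.5·3 = -19.3; r = -19.3 − (-19.3) = 0
x=4: ŷ = -2.8 − 5.5·4 = -24.8; r = -25.7 − (-24.8) = -0.9
x=5: ŷ = -2.8 − 5.5·5 = -30.3; r = -30.3 − (-30.3) = 0
x=6: ŷ = -2.8 − 5.5·6 = -35.8; r = -35.1 − (-35.8) = 0.7
x=7: ŷ = -2.8 − 5.5·7 = -41.3; r = -40.6 − (-41.3) = 0.7
x=8: ŷ = -2.8 − 5.5·8 = -46.8; r = -45.8 − (-46.8) = 1
x=9: ŷ = -2.8 − 5.5·9 = -52.3; r = -53.8 − (-52.3) = -1.5
SSE = 0 + 0.81 + 0 + 0.49 + 0.49 + 1 + 2.25 = 5.04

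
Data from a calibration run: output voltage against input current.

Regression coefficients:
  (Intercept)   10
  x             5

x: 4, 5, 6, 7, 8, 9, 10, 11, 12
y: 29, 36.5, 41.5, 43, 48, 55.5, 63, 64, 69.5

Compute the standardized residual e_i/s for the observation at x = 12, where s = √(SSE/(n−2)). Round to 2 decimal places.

x=4: ŷ = 10 + 5·4 = 30; e = 29 − 30 = -1
x=5: ŷ = 10 + 5·5 = 35; e = 36.5 − 35 = 1.5
x=6: ŷ = 10 + 5·6 = 40; e = 41.5 − 40 = 1.5
x=7: ŷ = 10 + 5·7 = 45; e = 43 − 45 = -2
x=8: ŷ = 10 + 5·8 = 50; e = 48 − 50 = -2
x=9: ŷ = 10 + 5·9 = 55; e = 55.5 − 55 = 0.5
x=10: ŷ = 10 + 5·10 = 60; e = 63 − 60 = 3
x=11: ŷ = 10 + 5·11 = 65; e = 64 − 65 = -1
x=12: ŷ = 10 + 5·12 = 70; e = 69.5 − 70 = -0.5
SSE = 1 + 2.25 + 2.25 + 4 + 4 + 0.25 + 9 + 1 + 0.25 = 24
s = √(24/7) = 1.85164
e/s = -0.5 / 1.85164 = -0.27

-0.27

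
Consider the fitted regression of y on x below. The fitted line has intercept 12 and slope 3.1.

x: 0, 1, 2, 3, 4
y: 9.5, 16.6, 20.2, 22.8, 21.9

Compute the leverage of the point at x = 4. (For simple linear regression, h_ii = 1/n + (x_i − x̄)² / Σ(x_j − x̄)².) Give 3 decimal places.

x̄ = (0 + 1 + 2 + 3 + 4)/5 = 2
Σ(x − x̄)² = 4 + 1 + 0 + 1 + 4 = 10
h = 1/5 + (2)²/10 = 0.2 + 0.4 = 0.600

h = 0.600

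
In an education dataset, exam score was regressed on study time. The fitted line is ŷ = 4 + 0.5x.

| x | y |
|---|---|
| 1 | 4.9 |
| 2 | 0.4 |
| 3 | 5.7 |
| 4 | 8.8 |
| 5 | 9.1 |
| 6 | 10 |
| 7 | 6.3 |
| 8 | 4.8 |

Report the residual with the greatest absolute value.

e = -4.6

x=1: ŷ = 4 + 0.5·1 = 4.5; e = 4.9 − 4.5 = 0.4
x=2: ŷ = 4 + 0.5·2 = 5; e = 0.4 − 5 = -4.6
x=3: ŷ = 4 + 0.5·3 = 5.5; e = 5.7 − 5.5 = 0.2
x=4: ŷ = 4 + 0.5·4 = 6; e = 8.8 − 6 = 2.8
x=5: ŷ = 4 + 0.5·5 = 6.5; e = 9.1 − 6.5 = 2.6
x=6: ŷ = 4 + 0.5·6 = 7; e = 10 − 7 = 3
x=7: ŷ = 4 + 0.5·7 = 7.5; e = 6.3 − 7.5 = -1.2
x=8: ŷ = 4 + 0.5·8 = 8; e = 4.8 − 8 = -3.2
Largest |e| is 4.6 at x = 2, residual -4.6.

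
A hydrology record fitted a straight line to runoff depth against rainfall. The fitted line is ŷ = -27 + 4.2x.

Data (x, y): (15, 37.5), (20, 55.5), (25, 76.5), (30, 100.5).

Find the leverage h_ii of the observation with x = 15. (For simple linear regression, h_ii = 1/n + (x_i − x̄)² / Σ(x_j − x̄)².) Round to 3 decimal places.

x̄ = (15 + 20 + 25 + 30)/4 = 22.5
Σ(x − x̄)² = 56.25 + 6.25 + 6.25 + 56.25 = 125
h = 1/4 + (-7.5)²/125 = 0.25 + 0.45 = 0.700

h = 0.700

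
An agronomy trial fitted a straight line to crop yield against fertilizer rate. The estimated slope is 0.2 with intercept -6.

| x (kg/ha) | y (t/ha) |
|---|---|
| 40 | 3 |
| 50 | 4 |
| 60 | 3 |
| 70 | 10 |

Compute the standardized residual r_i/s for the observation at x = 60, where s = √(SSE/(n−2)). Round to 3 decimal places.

-1.134

x=40: ŷ = -6 + 0.2·40 = 2; r = 3 − 2 = 1
x=50: ŷ = -6 + 0.2·50 = 4; r = 4 − 4 = 0
x=60: ŷ = -6 + 0.2·60 = 6; r = 3 − 6 = -3
x=70: ŷ = -6 + 0.2·70 = 8; r = 10 − 8 = 2
SSE = 1 + 0 + 9 + 4 = 14
s = √(14/2) = 2.64575
r/s = -3 / 2.64575 = -1.134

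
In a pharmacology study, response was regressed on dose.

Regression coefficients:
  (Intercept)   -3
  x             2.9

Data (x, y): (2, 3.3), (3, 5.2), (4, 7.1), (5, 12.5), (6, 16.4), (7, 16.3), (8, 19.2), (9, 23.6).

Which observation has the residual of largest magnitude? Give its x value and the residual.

x=2: ŷ = -3 + 2.9·2 = 2.8; e = 3.3 − 2.8 = 0.5
x=3: ŷ = -3 + 2.9·3 = 5.7; e = 5.2 − 5.7 = -0.5
x=4: ŷ = -3 + 2.9·4 = 8.6; e = 7.1 − 8.6 = -1.5
x=5: ŷ = -3 + 2.9·5 = 11.5; e = 12.5 − 11.5 = 1
x=6: ŷ = -3 + 2.9·6 = 14.4; e = 16.4 − 14.4 = 2
x=7: ŷ = -3 + 2.9·7 = 17.3; e = 16.3 − 17.3 = -1
x=8: ŷ = -3 + 2.9·8 = 20.2; e = 19.2 − 20.2 = -1
x=9: ŷ = -3 + 2.9·9 = 23.1; e = 23.6 − 23.1 = 0.5
Largest |e| is 2 at x = 6, residual 2.

x = 6, e = 2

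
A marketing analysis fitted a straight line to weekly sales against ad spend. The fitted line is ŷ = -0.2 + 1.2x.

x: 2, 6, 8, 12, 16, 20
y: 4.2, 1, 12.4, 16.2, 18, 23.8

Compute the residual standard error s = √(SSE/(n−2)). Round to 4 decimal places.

s = 3.6742

x=2: ŷ = -0.2 + 1.2·2 = 2.2; r = 4.2 − 2.2 = 2
x=6: ŷ = -0.2 + 1.2·6 = 7; r = 1 − 7 = -6
x=8: ŷ = -0.2 + 1.2·8 = 9.4; r = 12.4 − 9.4 = 3
x=12: ŷ = -0.2 + 1.2·12 = 14.2; r = 16.2 − 14.2 = 2
x=16: ŷ = -0.2 + 1.2·16 = 19; r = 18 − 19 = -1
x=20: ŷ = -0.2 + 1.2·20 = 23.8; r = 23.8 − 23.8 = 0
SSE = 4 + 36 + 9 + 4 + 1 + 0 = 54
s = √(54/4) = √13.5 ≈ 3.6742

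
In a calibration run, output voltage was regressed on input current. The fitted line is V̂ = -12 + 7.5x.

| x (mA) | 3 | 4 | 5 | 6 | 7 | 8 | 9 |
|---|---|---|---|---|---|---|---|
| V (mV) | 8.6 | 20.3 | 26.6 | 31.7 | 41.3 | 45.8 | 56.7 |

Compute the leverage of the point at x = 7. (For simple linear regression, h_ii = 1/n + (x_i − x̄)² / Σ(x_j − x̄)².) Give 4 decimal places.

h = 0.1786

x̄ = (3 + 4 + 5 + 6 + 7 + 8 + 9)/7 = 6
Σ(x − x̄)² = 9 + 4 + 1 + 0 + 1 + 4 + 9 = 28
h = 1/7 + (1)²/28 = 0.142857 + 0.0357143 = 0.1786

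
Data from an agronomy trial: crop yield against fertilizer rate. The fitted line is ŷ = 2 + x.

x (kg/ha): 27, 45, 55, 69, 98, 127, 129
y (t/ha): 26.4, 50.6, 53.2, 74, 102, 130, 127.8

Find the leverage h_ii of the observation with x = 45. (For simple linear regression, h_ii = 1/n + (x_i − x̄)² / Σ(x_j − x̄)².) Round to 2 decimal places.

x̄ = (27 + 45 + 55 + 69 + 98 + 127 + 129)/7 = 78.5714
Σ(x − x̄)² = 2659.61 + 1127.04 + 555.612 + 91.6122 + 377.469 + 2345.33 + 2543.04 = 9699.71
h = 1/7 + (-33.5714)²/9699.71 = 0.142857 + 0.116193 = 0.26

h = 0.26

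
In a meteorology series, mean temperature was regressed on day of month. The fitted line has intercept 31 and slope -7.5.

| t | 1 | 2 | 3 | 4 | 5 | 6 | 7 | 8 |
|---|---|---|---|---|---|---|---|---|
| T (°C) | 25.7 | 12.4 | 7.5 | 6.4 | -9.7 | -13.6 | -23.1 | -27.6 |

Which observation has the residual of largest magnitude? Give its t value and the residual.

t = 4, r = 5.4

t=1: T̂ = 31 − 7.5·1 = 23.5; r = 25.7 − 23.5 = 2.2
t=2: T̂ = 31 − 7.5·2 = 16; r = 12.4 − 16 = -3.6
t=3: T̂ = 31 − 7.5·3 = 8.5; r = 7.5 − 8.5 = -1
t=4: T̂ = 31 − 7.5·4 = 1; r = 6.4 − 1 = 5.4
t=5: T̂ = 31 − 7.5·5 = -6.5; r = -9.7 − (-6.5) = -3.2
t=6: T̂ = 31 − 7.5·6 = -14; r = -13.6 − (-14) = 0.4
t=7: T̂ = 31 − 7.5·7 = -21.5; r = -23.1 − (-21.5) = -1.6
t=8: T̂ = 31 − 7.5·8 = -29; r = -27.6 − (-29) = 1.4
Largest |r| is 5.4 at t = 4, residual 5.4.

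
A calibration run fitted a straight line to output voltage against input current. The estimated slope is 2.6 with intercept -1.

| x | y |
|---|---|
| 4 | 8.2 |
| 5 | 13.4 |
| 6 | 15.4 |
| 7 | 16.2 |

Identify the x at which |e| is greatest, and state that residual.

x = 5, e = 1.4

x=4: ŷ = -1 + 2.6·4 = 9.4; e = 8.2 − 9.4 = -1.2
x=5: ŷ = -1 + 2.6·5 = 12; e = 13.4 − 12 = 1.4
x=6: ŷ = -1 + 2.6·6 = 14.6; e = 15.4 − 14.6 = 0.8
x=7: ŷ = -1 + 2.6·7 = 17.2; e = 16.2 − 17.2 = -1
Largest |e| is 1.4 at x = 5, residual 1.4.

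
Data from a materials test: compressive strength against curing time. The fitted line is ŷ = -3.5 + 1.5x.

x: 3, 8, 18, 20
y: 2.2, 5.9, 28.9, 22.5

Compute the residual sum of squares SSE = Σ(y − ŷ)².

x=3: ŷ = -3.5 + 1.5·3 = 1; r = 2.2 − 1 = 1.2
x=8: ŷ = -3.5 + 1.5·8 = 8.5; r = 5.9 − 8.5 = -2.6
x=18: ŷ = -3.5 + 1.5·18 = 23.5; r = 28.9 − 23.5 = 5.4
x=20: ŷ = -3.5 + 1.5·20 = 26.5; r = 22.5 − 26.5 = -4
SSE = 1.44 + 6.76 + 29.16 + 16 = 53.36

SSE = 53.36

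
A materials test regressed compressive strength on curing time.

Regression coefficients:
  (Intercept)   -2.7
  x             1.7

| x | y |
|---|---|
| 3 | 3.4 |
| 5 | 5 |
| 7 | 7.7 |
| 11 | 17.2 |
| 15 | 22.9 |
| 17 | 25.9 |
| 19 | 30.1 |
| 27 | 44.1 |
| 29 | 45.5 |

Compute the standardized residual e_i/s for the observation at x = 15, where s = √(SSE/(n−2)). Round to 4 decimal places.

x=3: ŷ = -2.7 + 1.7·3 = 2.4; e = 3.4 − 2.4 = 1
x=5: ŷ = -2.7 + 1.7·5 = 5.8; e = 5 − 5.8 = -0.8
x=7: ŷ = -2.7 + 1.7·7 = 9.2; e = 7.7 − 9.2 = -1.5
x=11: ŷ = -2.7 + 1.7·11 = 16; e = 17.2 − 16 = 1.2
x=15: ŷ = -2.7 + 1.7·15 = 22.8; e = 22.9 − 22.8 = 0.1
x=17: ŷ = -2.7 + 1.7·17 = 26.2; e = 25.9 − 26.2 = -0.3
x=19: ŷ = -2.7 + 1.7·19 = 29.6; e = 30.1 − 29.6 = 0.5
x=27: ŷ = -2.7 + 1.7·27 = 43.2; e = 44.1 − 43.2 = 0.9
x=29: ŷ = -2.7 + 1.7·29 = 46.6; e = 45.5 − 46.6 = -1.1
SSE = 1 + 0.64 + 2.25 + 1.44 + 0.01 + 0.09 + 0.25 + 0.81 + 1.21 = 7.7
s = √(7.7/7) = 1.04881
e/s = 0.1 / 1.04881 = 0.0953

0.0953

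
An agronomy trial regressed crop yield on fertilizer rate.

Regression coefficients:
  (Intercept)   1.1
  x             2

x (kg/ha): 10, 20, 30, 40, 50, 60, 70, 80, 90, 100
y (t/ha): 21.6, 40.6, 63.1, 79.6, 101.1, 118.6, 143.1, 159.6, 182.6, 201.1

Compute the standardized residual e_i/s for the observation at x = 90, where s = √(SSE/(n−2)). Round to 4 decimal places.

x=10: ŷ = 1.1 + 2·10 = 21.1; e = 21.6 − 21.1 = 0.5
x=20: ŷ = 1.1 + 2·20 = 41.1; e = 40.6 − 41.1 = -0.5
x=30: ŷ = 1.1 + 2·30 = 61.1; e = 63.1 − 61.1 = 2
x=40: ŷ = 1.1 + 2·40 = 81.1; e = 79.6 − 81.1 = -1.5
x=50: ŷ = 1.1 + 2·50 = 101.1; e = 101.1 − 101.1 = 0
x=60: ŷ = 1.1 + 2·60 = 121.1; e = 118.6 − 121.1 = -2.5
x=70: ŷ = 1.1 + 2·70 = 141.1; e = 143.1 − 141.1 = 2
x=80: ŷ = 1.1 + 2·80 = 161.1; e = 159.6 − 161.1 = -1.5
x=90: ŷ = 1.1 + 2·90 = 181.1; e = 182.6 − 181.1 = 1.5
x=100: ŷ = 1.1 + 2·100 = 201.1; e = 201.1 − 201.1 = 0
SSE = 0.25 + 0.25 + 4 + 2.25 + 0 + 6.25 + 4 + 2.25 + 2.25 + 0 = 21.5
s = √(21.5/8) = 1.63936
e/s = 1.5 / 1.63936 = 0.9150

0.9150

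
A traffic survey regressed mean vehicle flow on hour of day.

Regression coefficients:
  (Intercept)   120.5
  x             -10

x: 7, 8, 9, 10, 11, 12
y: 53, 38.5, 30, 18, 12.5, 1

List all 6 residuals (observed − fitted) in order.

2.5, -2, -0.5, -2.5, 2, 0.5

x=7: ŷ = 120.5 − 10·7 = 50.5; r = 53 − 50.5 = 2.5
x=8: ŷ = 120.5 − 10·8 = 40.5; r = 38.5 − 40.5 = -2
x=9: ŷ = 120.5 − 10·9 = 30.5; r = 30 − 30.5 = -0.5
x=10: ŷ = 120.5 − 10·10 = 20.5; r = 18 − 20.5 = -2.5
x=11: ŷ = 120.5 − 10·11 = 10.5; r = 12.5 − 10.5 = 2
x=12: ŷ = 120.5 − 10·12 = 0.5; r = 1 − 0.5 = 0.5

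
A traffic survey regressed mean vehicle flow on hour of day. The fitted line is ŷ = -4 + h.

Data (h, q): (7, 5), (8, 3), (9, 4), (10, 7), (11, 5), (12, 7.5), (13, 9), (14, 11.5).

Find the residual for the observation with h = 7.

e = 2

ŷ = -4 + 7 = 3
e = 5 − 3 = 2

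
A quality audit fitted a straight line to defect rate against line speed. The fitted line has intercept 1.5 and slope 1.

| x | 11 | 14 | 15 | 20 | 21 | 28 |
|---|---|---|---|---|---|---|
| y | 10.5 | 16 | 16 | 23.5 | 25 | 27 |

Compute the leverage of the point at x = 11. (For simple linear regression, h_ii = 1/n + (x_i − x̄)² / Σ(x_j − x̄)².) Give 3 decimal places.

x̄ = (11 + 14 + 15 + 20 + 21 + 28)/6 = 18.1667
Σ(x − x̄)² = 51.3611 + 17.3611 + 10.0278 + 3.36111 + 8.02778 + 96.6944 = 186.833
h = 1/6 + (-7.16667)²/186.833 = 0.166667 + 0.274903 = 0.442

h = 0.442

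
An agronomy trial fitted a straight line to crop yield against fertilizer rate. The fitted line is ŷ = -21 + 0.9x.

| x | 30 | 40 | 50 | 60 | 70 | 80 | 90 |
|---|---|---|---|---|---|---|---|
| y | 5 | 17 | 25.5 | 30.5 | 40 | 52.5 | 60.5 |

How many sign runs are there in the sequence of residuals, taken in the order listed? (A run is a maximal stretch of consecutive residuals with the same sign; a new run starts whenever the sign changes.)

4 runs

x=30: ŷ = -21 + 0.9·30 = 6; r = 5 − 6 = -1
x=40: ŷ = -21 + 0.9·40 = 15; r = 17 − 15 = 2
x=50: ŷ = -21 + 0.9·50 = 24; r = 25.5 − 24 = 1.5
x=60: ŷ = -21 + 0.9·60 = 33; r = 30.5 − 33 = -2.5
x=70: ŷ = -21 + 0.9·70 = 42; r = 40 − 42 = -2
x=80: ŷ = -21 + 0.9·80 = 51; r = 52.5 − 51 = 1.5
x=90: ŷ = -21 + 0.9·90 = 60; r = 60.5 − 60 = 0.5
Signs: − + + − − + +
Runs: −×1, +×2, −×2, +×2 → 4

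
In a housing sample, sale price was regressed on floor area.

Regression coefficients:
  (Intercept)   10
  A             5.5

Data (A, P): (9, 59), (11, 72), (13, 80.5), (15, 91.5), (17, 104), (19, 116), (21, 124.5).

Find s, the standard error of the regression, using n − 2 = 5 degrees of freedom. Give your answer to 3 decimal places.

A=9: ŷ = 10 + 5.5·9 = 59.5; r = 59 − 59.5 = -0.5
A=11: ŷ = 10 + 5.5·11 = 70.5; r = 72 − 70.5 = 1.5
A=13: ŷ = 10 + 5.5·13 = 81.5; r = 80.5 − 81.5 = -1
A=15: ŷ = 10 + 5.5·15 = 92.5; r = 91.5 − 92.5 = -1
A=17: ŷ = 10 + 5.5·17 = 103.5; r = 104 − 103.5 = 0.5
A=19: ŷ = 10 + 5.5·19 = 114.5; r = 116 − 114.5 = 1.5
A=21: ŷ = 10 + 5.5·21 = 125.5; r = 124.5 − 125.5 = -1
SSE = 0.25 + 2.25 + 1 + 1 + 0.25 + 2.25 + 1 = 8
s = √(8/5) = √1.6 ≈ 1.265

s = 1.265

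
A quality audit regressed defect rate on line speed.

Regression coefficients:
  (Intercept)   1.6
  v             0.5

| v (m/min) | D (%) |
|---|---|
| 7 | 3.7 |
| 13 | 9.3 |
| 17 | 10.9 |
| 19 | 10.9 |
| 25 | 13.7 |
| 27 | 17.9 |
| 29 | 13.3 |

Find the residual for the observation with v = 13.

D̂ = 1.6 + 0.5·13 = 8.1
e = 9.3 − 8.1 = 1.2

e = 1.2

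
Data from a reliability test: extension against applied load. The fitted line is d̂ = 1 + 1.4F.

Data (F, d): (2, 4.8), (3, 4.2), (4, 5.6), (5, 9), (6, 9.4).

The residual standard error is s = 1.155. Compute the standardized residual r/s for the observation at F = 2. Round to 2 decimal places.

0.87

d̂ = 1 + 1.4·2 = 3.8
r = 4.8 − 3.8 = 1
r/s = 1 / 1.155 = 0.87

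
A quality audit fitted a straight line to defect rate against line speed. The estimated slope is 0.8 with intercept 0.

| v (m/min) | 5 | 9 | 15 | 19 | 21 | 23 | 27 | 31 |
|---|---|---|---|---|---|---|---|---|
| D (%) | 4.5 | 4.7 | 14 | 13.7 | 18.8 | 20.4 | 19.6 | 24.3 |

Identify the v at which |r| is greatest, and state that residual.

v = 9, r = -2.5

v=5: ŷ = 0.8·5 = 4; r = 4.5 − 4 = 0.5
v=9: ŷ = 0.8·9 = 7.2; r = 4.7 − 7.2 = -2.5
v=15: ŷ = 0.8·15 = 12; r = 14 − 12 = 2
v=19: ŷ = 0.8·19 = 15.2; r = 13.7 − 15.2 = -1.5
v=21: ŷ = 0.8·21 = 16.8; r = 18.8 − 16.8 = 2
v=23: ŷ = 0.8·23 = 18.4; r = 20.4 − 18.4 = 2
v=27: ŷ = 0.8·27 = 21.6; r = 19.6 − 21.6 = -2
v=31: ŷ = 0.8·31 = 24.8; r = 24.3 − 24.8 = -0.5
Largest |r| is 2.5 at v = 9, residual -2.5.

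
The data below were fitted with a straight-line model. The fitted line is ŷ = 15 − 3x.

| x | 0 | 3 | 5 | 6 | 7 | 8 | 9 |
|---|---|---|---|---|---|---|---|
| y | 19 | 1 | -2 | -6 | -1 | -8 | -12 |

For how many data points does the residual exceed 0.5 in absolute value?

6

x=0: ŷ = 15 − 3·0 = 15; e = 19 − 15 = 4
x=3: ŷ = 15 − 3·3 = 6; e = 1 − 6 = -5
x=5: ŷ = 15 − 3·5 = 0; e = -2 − 0 = -2
x=6: ŷ = 15 − 3·6 = -3; e = -6 − (-3) = -3
x=7: ŷ = 15 − 3·7 = -6; e = -1 − (-6) = 5
x=8: ŷ = 15 − 3·8 = -9; e = -8 − (-9) = 1
x=9: ŷ = 15 − 3·9 = -12; e = -12 − (-12) = 0
|e| > 0.5: x=0 (|e|=4), x=3 (|e|=5), x=5 (|e|=2), x=6 (|e|=3), x=7 (|e|=5), x=8 (|e|=1) → 6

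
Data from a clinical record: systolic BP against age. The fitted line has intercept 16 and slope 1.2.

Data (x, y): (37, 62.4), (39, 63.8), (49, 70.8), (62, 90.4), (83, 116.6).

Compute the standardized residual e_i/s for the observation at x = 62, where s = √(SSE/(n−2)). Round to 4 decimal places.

x=37: ŷ = 16 + 1.2·37 = 60.4; e = 62.4 − 60.4 = 2
x=39: ŷ = 16 + 1.2·39 = 62.8; e = 63.8 − 62.8 = 1
x=49: ŷ = 16 + 1.2·49 = 74.8; e = 70.8 − 74.8 = -4
x=62: ŷ = 16 + 1.2·62 = 90.4; e = 90.4 − 90.4 = 0
x=83: ŷ = 16 + 1.2·83 = 115.6; e = 116.6 − 115.6 = 1
SSE = 4 + 1 + 16 + 0 + 1 = 22
s = √(22/3) = 2.70801
e/s = 0 / 2.70801 = 0.0000

0.0000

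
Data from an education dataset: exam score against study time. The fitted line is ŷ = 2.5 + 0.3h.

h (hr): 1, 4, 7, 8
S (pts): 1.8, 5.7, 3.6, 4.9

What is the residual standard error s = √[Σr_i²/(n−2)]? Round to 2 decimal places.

s = 1.73

h=1: ŷ = 2.5 + 0.3·1 = 2.8; r = 1.8 − 2.8 = -1
h=4: ŷ = 2.5 + 0.3·4 = 3.7; r = 5.7 − 3.7 = 2
h=7: ŷ = 2.5 + 0.3·7 = 4.6; r = 3.6 − 4.6 = -1
h=8: ŷ = 2.5 + 0.3·8 = 4.9; r = 4.9 − 4.9 = 0
SSE = 1 + 4 + 1 + 0 = 6
s = √(6/2) = √3 ≈ 1.73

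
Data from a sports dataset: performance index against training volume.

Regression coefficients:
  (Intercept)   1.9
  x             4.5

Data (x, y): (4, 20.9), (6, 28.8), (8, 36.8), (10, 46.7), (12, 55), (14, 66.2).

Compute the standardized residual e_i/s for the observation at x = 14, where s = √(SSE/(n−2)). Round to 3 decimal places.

1.192

x=4: ŷ = 1.9 + 4.5·4 = 19.9; e = 20.9 − 19.9 = 1
x=6: ŷ = 1.9 + 4.5·6 = 28.9; e = 28.8 − 28.9 = -0.1
x=8: ŷ = 1.9 + 4.5·8 = 37.9; e = 36.8 − 37.9 = -1.1
x=10: ŷ = 1.9 + 4.5·10 = 46.9; e = 46.7 − 46.9 = -0.2
x=12: ŷ = 1.9 + 4.5·12 = 55.9; e = 55 − 55.9 = -0.9
x=14: ŷ = 1.9 + 4.5·14 = 64.9; e = 66.2 − 64.9 = 1.3
SSE = 1 + 0.01 + 1.21 + 0.04 + 0.81 + 1.69 = 4.76
s = √(4.76/4) = 1.09087
e/s = 1.3 / 1.09087 = 1.192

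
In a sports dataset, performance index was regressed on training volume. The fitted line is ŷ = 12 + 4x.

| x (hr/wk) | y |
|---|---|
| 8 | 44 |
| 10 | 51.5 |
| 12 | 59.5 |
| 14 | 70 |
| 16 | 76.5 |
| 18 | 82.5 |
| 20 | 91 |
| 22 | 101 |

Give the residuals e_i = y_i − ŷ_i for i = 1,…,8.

0, -0.5, -0.5, 2, 0.5, -1.5, -1, 1

x=8: ŷ = 12 + 4·8 = 44; e = 44 − 44 = 0
x=10: ŷ = 12 + 4·10 = 52; e = 51.5 − 52 = -0.5
x=12: ŷ = 12 + 4·12 = 60; e = 59.5 − 60 = -0.5
x=14: ŷ = 12 + 4·14 = 68; e = 70 − 68 = 2
x=16: ŷ = 12 + 4·16 = 76; e = 76.5 − 76 = 0.5
x=18: ŷ = 12 + 4·18 = 84; e = 82.5 − 84 = -1.5
x=20: ŷ = 12 + 4·20 = 92; e = 91 − 92 = -1
x=22: ŷ = 12 + 4·22 = 100; e = 101 − 100 = 1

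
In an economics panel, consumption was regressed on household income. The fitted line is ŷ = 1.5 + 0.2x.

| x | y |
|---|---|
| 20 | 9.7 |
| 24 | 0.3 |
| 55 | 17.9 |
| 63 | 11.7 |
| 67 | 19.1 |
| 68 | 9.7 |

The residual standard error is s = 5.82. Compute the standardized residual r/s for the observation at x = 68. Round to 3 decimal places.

ŷ = 1.5 + 0.2·68 = 15.1
r = 9.7 − 15.1 = -5.4
r/s = -5.4 / 5.82 = -0.928

-0.928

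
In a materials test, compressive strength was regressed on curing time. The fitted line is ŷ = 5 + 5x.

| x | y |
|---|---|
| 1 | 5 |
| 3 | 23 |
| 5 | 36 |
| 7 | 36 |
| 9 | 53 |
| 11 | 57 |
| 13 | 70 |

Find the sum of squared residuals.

x=1: ŷ = 5 + 5·1 = 10; e = 5 − 10 = -5
x=3: ŷ = 5 + 5·3 = 20; e = 23 − 20 = 3
x=5: ŷ = 5 + 5·5 = 30; e = 36 − 30 = 6
x=7: ŷ = 5 + 5·7 = 40; e = 36 − 40 = -4
x=9: ŷ = 5 + 5·9 = 50; e = 53 − 50 = 3
x=11: ŷ = 5 + 5·11 = 60; e = 57 − 60 = -3
x=13: ŷ = 5 + 5·13 = 70; e = 70 − 70 = 0
SSE = 25 + 9 + 36 + 16 + 9 + 9 + 0 = 104

SSE = 104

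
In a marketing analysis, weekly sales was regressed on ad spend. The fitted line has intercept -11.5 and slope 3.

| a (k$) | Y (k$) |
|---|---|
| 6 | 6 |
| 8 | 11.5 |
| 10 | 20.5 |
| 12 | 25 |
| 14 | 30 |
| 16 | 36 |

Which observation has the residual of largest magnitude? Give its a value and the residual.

a = 10, r = 2

a=6: Ŷ = -11.5 + 3·6 = 6.5; r = 6 − 6.5 = -0.5
a=8: Ŷ = -11.5 + 3·8 = 12.5; r = 11.5 − 12.5 = -1
a=10: Ŷ = -11.5 + 3·10 = 18.5; r = 20.5 − 18.5 = 2
a=12: Ŷ = -11.5 + 3·12 = 24.5; r = 25 − 24.5 = 0.5
a=14: Ŷ = -11.5 + 3·14 = 30.5; r = 30 − 30.5 = -0.5
a=16: Ŷ = -11.5 + 3·16 = 36.5; r = 36 − 36.5 = -0.5
Largest |r| is 2 at a = 10, residual 2.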